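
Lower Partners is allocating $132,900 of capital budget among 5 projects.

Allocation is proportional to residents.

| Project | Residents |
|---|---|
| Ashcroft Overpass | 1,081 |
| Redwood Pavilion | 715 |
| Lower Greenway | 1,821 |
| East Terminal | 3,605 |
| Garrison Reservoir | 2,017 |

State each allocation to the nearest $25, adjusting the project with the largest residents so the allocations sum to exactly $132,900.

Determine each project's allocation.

Ashcroft Overpass: $15,550; Redwood Pavilion: $10,275; Lower Greenway: $26,200; East Terminal: $51,850; Garrison Reservoir: $29,025

Sum of residents: 1,081 + 715 + 1,821 + 3,605 + 2,017 = 9,239.
Pro-rata amounts: Ashcroft Overpass 15,549.83; Redwood Pavilion 10,285.04; Lower Greenway 26,194.49; East Terminal 51,856.75; Garrison Reservoir 29,013.89.
At nearest $25: Ashcroft Overpass $15,550; Redwood Pavilion $10,275; Lower Greenway $26,200; East Terminal $51,850; Garrison Reservoir $29,025. Sum = $132,900.
Sum already equals the total — no adjustment.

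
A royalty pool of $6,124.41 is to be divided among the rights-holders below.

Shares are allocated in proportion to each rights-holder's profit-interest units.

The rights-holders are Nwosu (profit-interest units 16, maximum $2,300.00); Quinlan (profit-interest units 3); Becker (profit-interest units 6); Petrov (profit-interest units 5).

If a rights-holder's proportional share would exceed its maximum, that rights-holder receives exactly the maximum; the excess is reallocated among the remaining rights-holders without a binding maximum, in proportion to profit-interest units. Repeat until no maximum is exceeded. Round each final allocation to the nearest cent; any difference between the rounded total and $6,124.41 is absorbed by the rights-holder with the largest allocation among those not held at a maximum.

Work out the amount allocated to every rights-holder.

Nwosu: $2,300.00 | Quinlan: $819.52 | Becker: $1,639.03 | Petrov: $1,365.86

Profit-interest units total: 30.
Pro-rata shares before constraints: Nwosu 3,266.3520; Quinlan 612.4410; Becker 1,224.8820; Petrov 1,020.7350.
Held at cap: Nwosu ($2,300.00); remaining pool $3,824.41 reallocated over remaining profit-interest units 14.
Shares after redistribution: Quinlan 819.5164 → $819.52; Becker 1,639.0329 → $1,639.03; Petrov 1,365.8607 → $1,365.86.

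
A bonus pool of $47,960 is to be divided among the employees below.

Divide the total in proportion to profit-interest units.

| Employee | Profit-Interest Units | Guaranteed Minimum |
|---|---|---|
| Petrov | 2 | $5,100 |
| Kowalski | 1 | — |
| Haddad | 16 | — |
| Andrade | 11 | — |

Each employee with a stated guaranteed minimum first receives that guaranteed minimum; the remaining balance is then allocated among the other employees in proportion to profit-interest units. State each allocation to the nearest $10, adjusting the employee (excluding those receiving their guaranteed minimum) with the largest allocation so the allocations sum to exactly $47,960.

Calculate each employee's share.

Fund the minimums — Petrov $5,100. Remaining pool $42,860.
Remaining pool split over remaining profit-interest units 28: Kowalski 1,530.71 → $1,530; Haddad 24,491.43 → $24,490; Andrade 16,837.86 → $16,840.

Petrov: $5,100 | Kowalski: $1,530 | Haddad: $24,490 | Andrade: $16,840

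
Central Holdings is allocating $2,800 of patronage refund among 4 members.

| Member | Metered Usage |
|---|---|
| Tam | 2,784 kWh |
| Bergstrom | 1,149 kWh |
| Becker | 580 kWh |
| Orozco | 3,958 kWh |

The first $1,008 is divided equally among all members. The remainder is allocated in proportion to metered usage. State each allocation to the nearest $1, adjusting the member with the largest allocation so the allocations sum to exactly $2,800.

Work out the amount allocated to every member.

First tranche $1,008 split equally: $252 each.
Remainder $1,792 by metered usage (total 8,471): Tam 588.94 → $589; Bergstrom 243.07 → $243; Becker 122.70 → $123; Orozco 837.30 → $837.
Totals: Tam $252 + $589 = $841; Bergstrom $252 + $243 = $495; Becker $252 + $123 = $375; Orozco $252 + $837 = $1,089.

Tam: $841 · Bergstrom: $495 · Becker: $375 · Orozco: $1,089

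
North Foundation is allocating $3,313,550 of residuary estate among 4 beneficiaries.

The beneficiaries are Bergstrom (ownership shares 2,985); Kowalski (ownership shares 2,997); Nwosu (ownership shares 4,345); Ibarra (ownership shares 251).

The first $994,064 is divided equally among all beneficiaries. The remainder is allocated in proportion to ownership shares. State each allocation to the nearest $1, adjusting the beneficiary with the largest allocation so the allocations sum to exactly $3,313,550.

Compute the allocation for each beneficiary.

$994,064 shared equally gives $248,516 per beneficiary.
Remainder $2,319,486 by ownership shares (total 10,578): Bergstrom 654,534.48 → $654,534; Kowalski 657,165.77 → $657,166; Nwosu 952,747.84 → $952,748; Ibarra 55,037.91 → $55,038.
Totals: Bergstrom $248,516 + $654,534 = $903,050; Kowalski $248,516 + $657,166 = $905,682; Nwosu $248,516 + $952,748 = $1,201,264; Ibarra $248,516 + $55,038 = $303,554.

Bergstrom: $903,050; Kowalski: $905,682; Nwosu: $1,201,264; Ibarra: $303,554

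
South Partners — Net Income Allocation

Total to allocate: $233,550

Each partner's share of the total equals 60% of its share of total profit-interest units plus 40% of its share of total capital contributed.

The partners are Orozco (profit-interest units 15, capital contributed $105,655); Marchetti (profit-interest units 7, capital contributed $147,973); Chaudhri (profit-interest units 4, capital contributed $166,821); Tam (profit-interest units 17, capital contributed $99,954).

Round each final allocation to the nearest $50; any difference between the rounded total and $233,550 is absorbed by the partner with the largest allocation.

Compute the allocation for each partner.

Profit-interest units total 43; capital contributed total 520,403.
Blended shares (60% profit-interest units + 40% capital contributed): Orozco 0.2905; Marchetti 0.2114; Chaudhri 0.1840; Tam 0.3140.
Raw shares: Orozco 67,849.19; Marchetti 49,375.19; Chaudhri 42,982.17; Tam 73,343.45.
After rounding ($50): Orozco $67,850; Marchetti $49,400; Chaudhri $43,000; Tam $73,350. Sum = $233,600.
Difference $233,550 − $233,600 = −$50 applied to largest allocation (Tam): Tam becomes $73,300.

Orozco: $67,850 · Marchetti: $49,400 · Chaudhri: $43,000 · Tam: $73,300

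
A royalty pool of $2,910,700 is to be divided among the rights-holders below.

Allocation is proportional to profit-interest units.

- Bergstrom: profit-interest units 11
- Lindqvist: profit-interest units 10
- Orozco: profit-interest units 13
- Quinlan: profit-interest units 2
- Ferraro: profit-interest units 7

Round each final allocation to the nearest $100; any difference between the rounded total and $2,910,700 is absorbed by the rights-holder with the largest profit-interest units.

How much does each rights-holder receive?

Bergstrom: $744,600; Lindqvist: $676,900; Orozco: $880,000; Quinlan: $135,400; Ferraro: $473,800

Total profit-interest units = 11 + 10 + 13 + 2 + 7 = 43.
Proportional shares: Bergstrom 744,597.67; Lindqvist 676,906.98; Orozco 879,979.07; Quinlan 135,381.40; Ferraro 473,834.88.
After rounding ($100): Bergstrom $744,600; Lindqvist $676,900; Orozco $880,000; Quinlan $135,400; Ferraro $473,800. Sum = $2,910,700.
Rounded total matches; no reconciliation needed.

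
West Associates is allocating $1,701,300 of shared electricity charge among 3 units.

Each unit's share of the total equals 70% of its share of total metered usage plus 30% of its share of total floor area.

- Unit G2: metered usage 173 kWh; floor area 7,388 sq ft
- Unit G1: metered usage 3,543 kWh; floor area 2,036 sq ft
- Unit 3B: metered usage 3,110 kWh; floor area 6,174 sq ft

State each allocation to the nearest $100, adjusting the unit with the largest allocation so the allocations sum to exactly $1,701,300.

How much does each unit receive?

Unit G2: $271,900 · Unit G1: $684,800 · Unit 3B: $744,600

Metered usage total 6,826; floor area total 15,598.
Combined weights (70% metered usage + 30% floor area): Unit G2 0.1598; Unit G1 0.4025; Unit 3B 0.4377.
Proportional shares: Unit G2 271,929.21; Unit G1 684,756.66; Unit 3B 744,614.13.
After rounding ($100): Unit G2 $271,900; Unit G1 $684,800; Unit 3B $744,600. Sum = $1,701,300.
Sum already equals the total — no adjustment.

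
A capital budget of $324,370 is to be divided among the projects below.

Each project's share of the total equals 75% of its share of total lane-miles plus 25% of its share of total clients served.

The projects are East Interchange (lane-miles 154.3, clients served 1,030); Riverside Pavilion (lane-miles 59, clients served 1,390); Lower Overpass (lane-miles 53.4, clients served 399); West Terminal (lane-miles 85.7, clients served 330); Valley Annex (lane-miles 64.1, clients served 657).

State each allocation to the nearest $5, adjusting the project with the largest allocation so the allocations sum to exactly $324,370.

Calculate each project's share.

East Interchange: $112,070 · Riverside Pavilion: $64,080 · Lower Overpass: $39,690 · West Terminal: $57,090 · Valley Annex: $51,440

Lane-miles total 416.5; clients served total 3,806.
Composite weights (75% lane-miles + 25% clients served): East Interchange 0.3455; Riverside Pavilion 0.1975; Lower Overpass 0.1224; West Terminal 0.1760; Valley Annex 0.1586.
Proportional shares: East Interchange 112,072.26; Riverside Pavilion 64,077.90; Lower Overpass 39,692.21; West Terminal 57,088.48; Valley Annex 51,439.15.
At nearest $5: East Interchange $112,070; Riverside Pavilion $64,080; Lower Overpass $39,690; West Terminal $57,090; Valley Annex $51,440. Sum = $324,370.
Sum already equals the total — no adjustment.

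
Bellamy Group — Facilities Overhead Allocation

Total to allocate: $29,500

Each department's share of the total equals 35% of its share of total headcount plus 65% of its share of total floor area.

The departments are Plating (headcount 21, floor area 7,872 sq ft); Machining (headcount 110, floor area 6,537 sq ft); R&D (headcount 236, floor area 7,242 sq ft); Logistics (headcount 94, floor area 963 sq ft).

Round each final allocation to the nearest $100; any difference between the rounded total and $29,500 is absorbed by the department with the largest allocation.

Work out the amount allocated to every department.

Plating: $7,100; Machining: $8,000; R&D: $11,500; Logistics: $2,900

Headcount total 461; floor area total 22,614.
Composite weights (35% headcount + 65% floor area): Plating 0.2422; Machining 0.2714; R&D 0.3873; Logistics 0.0990.
Pro-rata amounts: Plating 7,145.21; Machining 8,006.56; R&D 11,426.36; Logistics 2,921.87.
At nearest $100: Plating $7,100; Machining $8,000; R&D $11,400; Logistics $2,900. Sum = $29,400.
Difference $29,500 − $29,400 = +$100 applied to largest allocation (R&D): R&D becomes $11,500.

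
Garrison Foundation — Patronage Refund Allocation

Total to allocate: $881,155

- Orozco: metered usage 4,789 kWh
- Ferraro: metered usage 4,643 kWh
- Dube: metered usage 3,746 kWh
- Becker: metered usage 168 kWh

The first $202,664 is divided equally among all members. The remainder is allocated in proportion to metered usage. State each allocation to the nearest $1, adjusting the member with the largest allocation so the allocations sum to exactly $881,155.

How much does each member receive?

Orozco: $294,132; Ferraro: $286,709; Dube: $241,107; Becker: $59,207

Equal tier: $202,664 ÷ 4 = $50,666 apiece.
Remainder $678,491 by metered usage (total 13,346): Orozco 243,465.71 → $243,466; Ferraro 236,043.29 → $236,043; Dube 190,441.13 → $190,441; Becker 8,540.87 → $8,541.
Totals: Orozco $50,666 + $243,466 = $294,132; Ferraro $50,666 + $236,043 = $286,709; Dube $50,666 + $190,441 = $241,107; Becker $50,666 + $8,541 = $59,207.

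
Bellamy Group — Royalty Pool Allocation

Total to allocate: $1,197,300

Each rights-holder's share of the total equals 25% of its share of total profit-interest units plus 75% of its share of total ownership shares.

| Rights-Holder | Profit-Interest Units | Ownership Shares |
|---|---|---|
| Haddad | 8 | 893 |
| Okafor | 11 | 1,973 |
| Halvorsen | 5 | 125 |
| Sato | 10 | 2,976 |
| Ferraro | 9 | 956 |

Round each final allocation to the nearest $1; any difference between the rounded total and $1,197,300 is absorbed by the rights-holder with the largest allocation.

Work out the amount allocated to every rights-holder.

Profit-interest units total 43; ownership shares total 6,923.
Composite weights (25% profit-interest units + 75% ownership shares): Haddad 0.1433; Okafor 0.2777; Halvorsen 0.0426; Sato 0.3805; Ferraro 0.1559.
Raw shares: Haddad 171,518.46; Okafor 332,487.25; Halvorsen 51,018.85; Sato 455,624.27; Ferraro 186,651.17.
At nearest $1: Haddad $171,518; Okafor $332,487; Halvorsen $51,019; Sato $455,624; Ferraro $186,651. Sum = $1,197,299.
Difference $1,197,300 − $1,197,299 = +$1 applied to largest allocation (Sato): Sato becomes $455,625.

Haddad: $171,518 · Okafor: $332,487 · Halvorsen: $51,019 · Sato: $455,625 · Ferraro: $186,651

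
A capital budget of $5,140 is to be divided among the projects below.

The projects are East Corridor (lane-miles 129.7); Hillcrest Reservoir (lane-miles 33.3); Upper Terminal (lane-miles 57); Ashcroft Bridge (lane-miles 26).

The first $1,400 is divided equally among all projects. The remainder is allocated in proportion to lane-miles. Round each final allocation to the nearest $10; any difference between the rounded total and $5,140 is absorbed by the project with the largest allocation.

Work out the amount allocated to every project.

East Corridor: $2,310 · Hillcrest Reservoir: $860 · Upper Terminal: $1,220 · Ashcroft Bridge: $750

First tranche $1,400 split equally: $350 each.
Remainder $3,740 by lane-miles (total 246): East Corridor 1,971.86 → $1,970; Hillcrest Reservoir 506.27 → $510; Upper Terminal 866.59 → $870; Ashcroft Bridge 395.28 → $400.
Rounding difference −$10 on remainder applied to East Corridor.
Totals: East Corridor $350 + $1,960 = $2,310; Hillcrest Reservoir $350 + $510 = $860; Upper Terminal $350 + $870 = $1,220; Ashcroft Bridge $350 + $400 = $750.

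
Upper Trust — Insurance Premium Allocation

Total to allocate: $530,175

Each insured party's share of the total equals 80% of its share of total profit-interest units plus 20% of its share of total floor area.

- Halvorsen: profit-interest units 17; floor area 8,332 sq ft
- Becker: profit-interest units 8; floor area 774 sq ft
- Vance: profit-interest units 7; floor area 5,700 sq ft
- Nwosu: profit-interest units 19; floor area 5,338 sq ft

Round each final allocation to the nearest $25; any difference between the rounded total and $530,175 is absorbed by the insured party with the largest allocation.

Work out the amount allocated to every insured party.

Profit-interest units total 51; floor area total 20,144.
Combined weights (80% profit-interest units + 20% floor area): Halvorsen 0.3494; Becker 0.1332; Vance 0.1664; Nwosu 0.3510.
Unrounded shares: Halvorsen 185,238.40; Becker 70,605.98; Vance 88,219.24; Nwosu 186,111.37.
At nearest $25: Halvorsen $185,250; Becker $70,600; Vance $88,225; Nwosu $186,100. Sum = $530,175.
Rounded total matches; no reconciliation needed.

Halvorsen: $185,250 | Becker: $70,600 | Vance: $88,225 | Nwosu: $186,100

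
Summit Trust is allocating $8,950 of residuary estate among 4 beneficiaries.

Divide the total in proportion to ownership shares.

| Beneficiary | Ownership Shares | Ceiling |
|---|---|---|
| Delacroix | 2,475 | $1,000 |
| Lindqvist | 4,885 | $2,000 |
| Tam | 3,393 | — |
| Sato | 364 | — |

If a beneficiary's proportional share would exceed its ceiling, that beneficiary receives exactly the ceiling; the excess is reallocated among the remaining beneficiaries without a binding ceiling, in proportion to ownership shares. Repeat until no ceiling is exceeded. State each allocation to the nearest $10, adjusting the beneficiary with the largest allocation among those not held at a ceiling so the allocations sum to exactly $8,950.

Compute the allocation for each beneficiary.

Total ownership shares = 11,117.
Unconstrained shares: Delacroix 1,992.56; Lindqvist 3,932.78; Tam 2,731.61; Sato 293.05.
Held at cap: Delacroix ($1,000), Lindqvist ($2,000); remaining pool $5,950 reallocated over remaining ownership shares 3,757.
Remaining shares: Tam 5,373.53 → $5,370; Sato 576.47 → $580.

Delacroix: $1,000 | Lindqvist: $2,000 | Tam: $5,370 | Sato: $580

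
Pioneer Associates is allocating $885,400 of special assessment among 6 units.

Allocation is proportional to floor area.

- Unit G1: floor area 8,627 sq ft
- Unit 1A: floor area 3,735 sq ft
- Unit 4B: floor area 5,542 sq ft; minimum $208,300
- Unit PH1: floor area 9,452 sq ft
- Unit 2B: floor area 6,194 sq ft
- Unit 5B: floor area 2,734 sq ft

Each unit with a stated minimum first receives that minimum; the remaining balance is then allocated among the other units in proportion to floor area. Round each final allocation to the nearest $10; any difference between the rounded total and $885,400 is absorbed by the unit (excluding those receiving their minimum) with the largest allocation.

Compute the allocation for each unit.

Minimums first: Unit 4B $208,300. Balance $677,100.
Balance split over remaining floor area 30,742: Unit G1 190,011.77 → $190,010; Unit 1A 82,264.28 → $82,260; Unit PH1 208,182.59 → $208,180; Unit 2B 136,424.35 → $136,420; Unit 5B 60,217.01 → $60,220.
Rounding difference +$10 applied to Unit PH1 → $208,190.

Unit G1: $190,010 | Unit 1A: $82,260 | Unit 4B: $208,300 | Unit PH1: $208,190 | Unit 2B: $136,420 | Unit 5B: $60,220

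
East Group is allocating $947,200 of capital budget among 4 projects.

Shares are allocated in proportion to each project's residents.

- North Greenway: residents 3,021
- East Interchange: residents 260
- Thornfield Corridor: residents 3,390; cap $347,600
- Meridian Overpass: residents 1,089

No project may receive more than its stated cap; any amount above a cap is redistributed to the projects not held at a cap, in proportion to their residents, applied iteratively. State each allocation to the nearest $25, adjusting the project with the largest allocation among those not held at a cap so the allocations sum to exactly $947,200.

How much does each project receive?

North Greenway: $414,500; East Interchange: $35,675; Thornfield Corridor: $347,600; Meridian Overpass: $149,425

Combined residents = 7,760.
Unconstrained shares: North Greenway 368,748.87; East Interchange 31,736.08; Thornfield Corridor 413,789.69; Meridian Overpass 132,925.36.
Capped: Thornfield Corridor ($347,600); remaining pool $599,600 reallocated over remaining residents 4,370.
Remaining shares: North Greenway 414,506.09 → $414,500; East Interchange 35,674.14 → $35,675; Meridian Overpass 149,419.77 → $149,425.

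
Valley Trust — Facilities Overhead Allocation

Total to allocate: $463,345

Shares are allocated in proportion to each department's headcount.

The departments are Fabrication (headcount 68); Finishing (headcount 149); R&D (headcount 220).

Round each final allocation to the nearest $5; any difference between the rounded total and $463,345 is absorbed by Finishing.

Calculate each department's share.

Total headcount = 437.
Proportional shares: Fabrication 68/437 × $463,345 = 72,099.45; Finishing 149/437 × $463,345 = 157,982.62; R&D 220/437 × $463,345 = 233,262.93.
Rounded to nearest $5: Fabrication $72,100; Finishing $157,985; R&D $233,265. Sum = $463,350.
Difference $463,345 − $463,350 = −$5 applied to Finishing: Finishing becomes $157,980.

Fabrication: $72,100 | Finishing: $157,980 | R&D: $233,265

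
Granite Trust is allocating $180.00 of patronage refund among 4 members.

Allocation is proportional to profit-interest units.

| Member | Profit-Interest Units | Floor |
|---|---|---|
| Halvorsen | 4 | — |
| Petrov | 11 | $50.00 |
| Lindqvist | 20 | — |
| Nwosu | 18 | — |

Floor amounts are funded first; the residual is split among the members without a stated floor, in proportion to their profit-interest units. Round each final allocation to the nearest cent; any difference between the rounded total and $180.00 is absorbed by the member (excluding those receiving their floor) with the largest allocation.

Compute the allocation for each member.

Halvorsen: $12.38 · Petrov: $50.00 · Lindqvist: $61.91 · Nwosu: $55.71

Guaranteed amounts: Petrov $50.00. Residual $130.00.
Residual split over remaining profit-interest units 42: Halvorsen 12.3810 → $12.38; Lindqvist 61.9048 → $61.90; Nwosu 55.7143 → $55.71.
Rounding difference +$0.01 applied to Lindqvist → $61.91.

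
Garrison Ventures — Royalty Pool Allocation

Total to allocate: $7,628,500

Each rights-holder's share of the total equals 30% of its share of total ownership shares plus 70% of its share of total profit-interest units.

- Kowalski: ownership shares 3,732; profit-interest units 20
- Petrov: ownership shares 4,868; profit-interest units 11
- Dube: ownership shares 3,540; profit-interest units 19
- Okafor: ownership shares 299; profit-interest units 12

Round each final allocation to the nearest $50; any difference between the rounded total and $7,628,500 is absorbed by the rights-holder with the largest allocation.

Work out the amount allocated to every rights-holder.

Totals — ownership shares 12,439, profit-interest units 62.
Blended shares (30% ownership shares + 70% profit-interest units): Kowalski 0.3158; Petrov 0.2416; Dube 0.2999; Okafor 0.1427.
Proportional shares: Kowalski 2,409,184.71; Petrov 1,843,034.04; Dube 2,287,731.97; Okafor 1,088,549.28.
After rounding ($50): Kowalski $2,409,200; Petrov $1,843,050; Dube $2,287,750; Okafor $1,088,550. Sum = $7,628,550.
Difference $7,628,500 − $7,628,550 = −$50 applied to largest allocation (Kowalski): Kowalski becomes $2,409,150.

Kowalski: $2,409,150 | Petrov: $1,843,050 | Dube: $2,287,750 | Okafor: $1,088,550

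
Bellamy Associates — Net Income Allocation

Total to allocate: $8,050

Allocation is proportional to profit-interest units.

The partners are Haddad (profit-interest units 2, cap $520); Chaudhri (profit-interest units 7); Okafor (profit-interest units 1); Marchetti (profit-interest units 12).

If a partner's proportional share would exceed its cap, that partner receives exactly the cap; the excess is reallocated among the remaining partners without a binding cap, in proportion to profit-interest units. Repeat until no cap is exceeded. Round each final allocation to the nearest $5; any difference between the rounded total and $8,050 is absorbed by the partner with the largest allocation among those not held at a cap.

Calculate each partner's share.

Haddad: $520 | Chaudhri: $2,635 | Okafor: $375 | Marchetti: $4,520

Sum of profit-interest units: 22.
Pro-rata shares before constraints: Haddad 731.82; Chaudhri 2,561.36; Okafor 365.91; Marchetti 4,390.91.
Cap binds for Haddad ($520); balance $7,530 reallocated over remaining profit-interest units 20.
Shares after redistribution: Chaudhri 2,635.50 → $2,635; Okafor 376.50 → $375; Marchetti 4,518.00 → $4,520.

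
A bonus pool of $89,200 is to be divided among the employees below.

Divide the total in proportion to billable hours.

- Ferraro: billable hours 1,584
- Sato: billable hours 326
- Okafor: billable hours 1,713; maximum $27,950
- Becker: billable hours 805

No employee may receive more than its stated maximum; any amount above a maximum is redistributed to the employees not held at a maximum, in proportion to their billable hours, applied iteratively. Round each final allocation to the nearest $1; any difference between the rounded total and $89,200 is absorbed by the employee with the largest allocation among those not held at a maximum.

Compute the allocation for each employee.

Ferraro: $35,734; Sato: $7,355; Okafor: $27,950; Becker: $18,161

Billable hours total: 4,428.
Proportional shares (ignoring caps): Ferraro 31,908.94; Sato 6,567.12; Okafor 34,507.59; Becker 16,216.35.
Held at cap: Okafor ($27,950); balance $61,250 reallocated over remaining billable hours 2,715.
Remaining shares: Ferraro 35,734.81 → $35,735; Sato 7,354.51 → $7,355; Becker 18,160.68 → $18,161.
Rounding difference −$1 applied to Ferraro → $35,734.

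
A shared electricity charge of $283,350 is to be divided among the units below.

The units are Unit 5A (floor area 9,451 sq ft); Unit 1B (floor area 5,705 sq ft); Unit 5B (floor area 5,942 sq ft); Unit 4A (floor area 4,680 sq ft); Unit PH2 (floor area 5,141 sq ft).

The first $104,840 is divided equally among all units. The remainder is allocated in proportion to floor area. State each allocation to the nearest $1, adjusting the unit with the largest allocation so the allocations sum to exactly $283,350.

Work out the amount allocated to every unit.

Unit 5A: $75,533; Unit 1B: $53,906; Unit 5B: $55,274; Unit 4A: $47,988; Unit PH2: $50,649

$104,840 shared equally gives $20,968 per unit.
Remainder $178,510 by floor area (total 30,919): Unit 5A 54,565.09 → $54,565; Unit 1B 32,937.66 → $32,938; Unit 5B 34,305.97 → $34,306; Unit 4A 27,019.85 → $27,020; Unit PH2 29,681.42 → $29,681.
Totals: Unit 5A $20,968 + $54,565 = $75,533; Unit 1B $20,968 + $32,938 = $53,906; Unit 5B $20,968 + $34,306 = $55,274; Unit 4A $20,968 + $27,020 = $47,988; Unit PH2 $20,968 + $29,681 = $50,649.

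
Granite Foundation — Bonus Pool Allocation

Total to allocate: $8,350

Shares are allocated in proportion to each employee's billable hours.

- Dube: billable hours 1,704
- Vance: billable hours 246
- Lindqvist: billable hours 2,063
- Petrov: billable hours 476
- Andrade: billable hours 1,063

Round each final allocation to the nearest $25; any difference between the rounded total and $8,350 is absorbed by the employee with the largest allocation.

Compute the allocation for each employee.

Dube: $2,575 · Vance: $375 · Lindqvist: $3,075 · Petrov: $725 · Andrade: $1,600

Combined billable hours = 5,552.
Proportional shares: Dube 1,704/5,552 × $8,350 = 2,562.75; Vance 246/5,552 × $8,350 = 369.97; Lindqvist 2,063/5,552 × $8,350 = 3,102.67; Petrov 476/5,552 × $8,350 = 715.89; Andrade 1,063/5,552 × $8,350 = 1,598.71.
At nearest $25: Dube $2,575; Vance $375; Lindqvist $3,100; Petrov $725; Andrade $1,600. Sum = $8,375.
Difference $8,350 − $8,375 = −$25 applied to largest allocation (Lindqvist): Lindqvist becomes $3,075.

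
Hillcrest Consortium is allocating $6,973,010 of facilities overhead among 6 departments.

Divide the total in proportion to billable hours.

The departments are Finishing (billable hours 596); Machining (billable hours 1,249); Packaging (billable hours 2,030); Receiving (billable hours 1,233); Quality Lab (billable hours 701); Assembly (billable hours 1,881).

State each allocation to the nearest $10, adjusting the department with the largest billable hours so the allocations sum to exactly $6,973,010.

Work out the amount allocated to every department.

Finishing: $540,430 · Machining: $1,132,550 · Packaging: $1,840,730 · Receiving: $1,118,040 · Quality Lab: $635,640 · Assembly: $1,705,620

Total billable hours = 596 + 1,249 + 2,030 + 1,233 + 701 + 1,881 = 7,690.
Unrounded shares: Finishing 540,430.94; Machining 1,132,547.40; Packaging 1,840,729.56; Receiving 1,118,039.18; Quality Lab 635,641.09; Assembly 1,705,621.82.
After rounding ($10): Finishing $540,430; Machining $1,132,550; Packaging $1,840,730; Receiving $1,118,040; Quality Lab $635,640; Assembly $1,705,620. Sum = $6,973,010.
Rounded total matches; no reconciliation needed.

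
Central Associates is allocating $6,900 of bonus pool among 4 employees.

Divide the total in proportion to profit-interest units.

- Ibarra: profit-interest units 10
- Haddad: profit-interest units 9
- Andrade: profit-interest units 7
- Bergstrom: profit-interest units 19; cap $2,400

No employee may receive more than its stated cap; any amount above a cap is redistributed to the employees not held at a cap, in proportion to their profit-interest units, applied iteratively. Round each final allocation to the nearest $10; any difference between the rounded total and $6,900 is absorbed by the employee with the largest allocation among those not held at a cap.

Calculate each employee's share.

Ibarra: $1,730 · Haddad: $1,560 · Andrade: $1,210 · Bergstrom: $2,400

Profit-interest units total: 45.
Unconstrained shares: Ibarra 1,533.33; Haddad 1,380.00; Andrade 1,073.33; Bergstrom 2,913.33.
Cap binds for Bergstrom ($2,400); residual $4,500 reallocated over remaining profit-interest units 26.
Shares after redistribution: Ibarra 1,730.77 → $1,730; Haddad 1,557.69 → $1,560; Andrade 1,211.54 → $1,210.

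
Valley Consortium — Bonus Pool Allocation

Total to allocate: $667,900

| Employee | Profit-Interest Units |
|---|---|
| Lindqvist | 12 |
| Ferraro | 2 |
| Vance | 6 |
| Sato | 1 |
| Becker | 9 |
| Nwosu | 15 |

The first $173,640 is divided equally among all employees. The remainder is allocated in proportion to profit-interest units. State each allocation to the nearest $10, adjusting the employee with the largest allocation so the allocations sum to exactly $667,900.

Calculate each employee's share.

Lindqvist: $160,740; Ferraro: $50,910; Vance: $94,840; Sato: $39,920; Becker: $127,790; Nwosu: $193,700

First tranche $173,640 split equally: $28,940 each.
Remainder $494,260 by profit-interest units (total 45): Lindqvist 131,802.67 → $131,800; Ferraro 21,967.11 → $21,970; Vance 65,901.33 → $65,900; Sato 10,983.56 → $10,980; Becker 98,852.00 → $98,850; Nwosu 164,753.33 → $164,750.
Rounding difference +$10 on remainder applied to Nwosu.
Totals: Lindqvist $28,940 + $131,800 = $160,740; Ferraro $28,940 + $21,970 = $50,910; Vance $28,940 + $65,900 = $94,840; Sato $28,940 + $10,980 = $39,920; Becker $28,940 + $98,850 = $127,790; Nwosu $28,940 + $164,760 = $193,700.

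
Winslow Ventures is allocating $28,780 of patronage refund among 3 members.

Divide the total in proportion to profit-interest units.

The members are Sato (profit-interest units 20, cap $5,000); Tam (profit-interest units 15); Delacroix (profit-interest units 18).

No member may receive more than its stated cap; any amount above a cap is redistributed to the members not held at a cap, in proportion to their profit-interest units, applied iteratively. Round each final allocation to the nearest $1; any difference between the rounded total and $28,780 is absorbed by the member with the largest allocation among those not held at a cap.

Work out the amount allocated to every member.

Sato: $5,000; Tam: $10,809; Delacroix: $12,971

Profit-interest units total: 53.
Unconstrained shares: Sato 10,860.38; Tam 8,145.28; Delacroix 9,774.34.
Cap binds for Sato ($5,000); remaining pool $23,780 reallocated over remaining profit-interest units 33.
Remaining shares: Tam 10,809.09 → $10,809; Delacroix 12,970.91 → $12,971.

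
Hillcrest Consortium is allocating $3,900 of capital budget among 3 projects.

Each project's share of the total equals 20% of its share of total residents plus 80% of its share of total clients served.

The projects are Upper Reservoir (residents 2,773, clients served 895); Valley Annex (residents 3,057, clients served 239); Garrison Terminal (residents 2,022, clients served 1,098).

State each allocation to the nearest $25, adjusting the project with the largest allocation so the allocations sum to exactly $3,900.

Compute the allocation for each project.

Totals — residents 7,852, clients served 2,232.
Blended shares (20% residents + 80% clients served): Upper Reservoir 0.3914; Valley Annex 0.1635; Garrison Terminal 0.4451.
Raw shares: Upper Reservoir 1,526.54; Valley Annex 637.76; Garrison Terminal 1,735.70.
After rounding ($25): Upper Reservoir $1,525; Valley Annex $650; Garrison Terminal $1,725. Sum = $3,900.
Rounded total matches; no reconciliation needed.

Upper Reservoir: $1,525 · Valley Annex: $650 · Garrison Terminal: $1,725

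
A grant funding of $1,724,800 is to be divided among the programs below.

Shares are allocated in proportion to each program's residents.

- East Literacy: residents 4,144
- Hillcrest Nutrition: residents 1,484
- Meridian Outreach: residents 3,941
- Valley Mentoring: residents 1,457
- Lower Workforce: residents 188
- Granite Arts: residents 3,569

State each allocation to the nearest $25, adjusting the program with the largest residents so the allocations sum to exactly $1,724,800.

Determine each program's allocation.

East Literacy: $483,500; Hillcrest Nutrition: $173,150; Meridian Outreach: $459,825; Valley Mentoring: $170,000; Lower Workforce: $21,925; Granite Arts: $416,400

Sum of residents: 4,144 + 1,484 + 3,941 + 1,457 + 188 + 3,569 = 14,783.
Proportional shares: East Literacy 483,499.37; Hillcrest Nutrition 173,145.04; Meridian Outreach 459,814.44; Valley Mentoring 169,994.83; Lower Workforce 21,934.82; Granite Arts 416,411.50.
Rounded to nearest $25: East Literacy $483,500; Hillcrest Nutrition $173,150; Meridian Outreach $459,825; Valley Mentoring $170,000; Lower Workforce $21,925; Granite Arts $416,400. Sum = $1,724,800.
No rounding difference to absorb.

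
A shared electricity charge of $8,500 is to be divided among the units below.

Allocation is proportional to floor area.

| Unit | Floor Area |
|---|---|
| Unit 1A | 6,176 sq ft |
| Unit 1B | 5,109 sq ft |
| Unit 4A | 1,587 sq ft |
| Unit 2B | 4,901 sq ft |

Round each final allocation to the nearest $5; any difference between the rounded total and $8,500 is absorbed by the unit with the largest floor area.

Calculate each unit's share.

Floor area total: 17,773.
Unrounded shares: Unit 1A 6,176/17,773 × $8,500 = 2,953.69; Unit 1B 5,109/17,773 × $8,500 = 2,443.40; Unit 4A 1,587/17,773 × $8,500 = 758.99; Unit 2B 4,901/17,773 × $8,500 = 2,343.92.
At nearest $5: Unit 1A $2,955; Unit 1B $2,445; Unit 4A $760; Unit 2B $2,345. Sum = $8,505.
Difference $8,500 − $8,505 = −$5 applied to largest floor area (Unit 1A): Unit 1A becomes $2,950.

Unit 1A: $2,950 | Unit 1B: $2,445 | Unit 4A: $760 | Unit 2B: $2,345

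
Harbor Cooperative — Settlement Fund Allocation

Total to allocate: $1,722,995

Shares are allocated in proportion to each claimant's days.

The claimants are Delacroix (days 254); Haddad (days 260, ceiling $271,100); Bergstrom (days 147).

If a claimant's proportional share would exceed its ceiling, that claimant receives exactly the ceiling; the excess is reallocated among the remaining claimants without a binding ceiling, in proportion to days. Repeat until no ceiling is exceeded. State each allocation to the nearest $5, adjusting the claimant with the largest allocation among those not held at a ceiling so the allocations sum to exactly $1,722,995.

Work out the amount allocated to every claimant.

Delacroix: $919,655 · Haddad: $271,100 · Bergstrom: $532,240

Total days = 661.
Unconstrained shares: Delacroix 662,088.85; Haddad 677,728.74; Bergstrom 383,177.41.
Cap binds for Haddad ($271,100); balance $1,451,895 reallocated over remaining days 401.
Redistributed shares: Delacroix 919,654.19 → $919,655; Bergstrom 532,240.81 → $532,240.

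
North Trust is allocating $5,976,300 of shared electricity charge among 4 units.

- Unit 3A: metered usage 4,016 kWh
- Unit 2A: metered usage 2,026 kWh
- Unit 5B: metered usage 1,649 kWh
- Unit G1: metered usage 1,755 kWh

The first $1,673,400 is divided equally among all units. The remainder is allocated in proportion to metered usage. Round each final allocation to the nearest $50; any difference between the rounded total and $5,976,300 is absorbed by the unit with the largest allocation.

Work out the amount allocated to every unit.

$1,673,400 shared equally gives $418,350 per unit.
Remainder $4,302,900 by metered usage (total 9,446): Unit 3A 1,829,393.01 → $1,829,400; Unit 2A 922,895.98 → $922,900; Unit 5B 751,162.62 → $751,150; Unit G1 799,448.39 → $799,450.
Totals: Unit 3A $418,350 + $1,829,400 = $2,247,750; Unit 2A $418,350 + $922,900 = $1,341,250; Unit 5B $418,350 + $751,150 = $1,169,500; Unit G1 $418,350 + $799,450 = $1,217,800.

Unit 3A: $2,247,750 · Unit 2A: $1,341,250 · Unit 5B: $1,169,500 · Unit G1: $1,217,800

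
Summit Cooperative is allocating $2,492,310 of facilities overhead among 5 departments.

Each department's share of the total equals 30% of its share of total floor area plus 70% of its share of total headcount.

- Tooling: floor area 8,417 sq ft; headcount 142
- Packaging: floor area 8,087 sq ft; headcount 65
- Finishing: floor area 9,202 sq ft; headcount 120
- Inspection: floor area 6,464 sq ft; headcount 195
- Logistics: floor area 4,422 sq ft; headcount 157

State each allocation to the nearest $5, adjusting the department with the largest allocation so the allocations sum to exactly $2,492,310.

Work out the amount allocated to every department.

Totals — floor area 36,592, headcount 679.
Composite weights (30% floor area + 70% headcount): Tooling 0.2154; Packaging 0.1333; Finishing 0.1992; Inspection 0.2540; Logistics 0.1981.
Unrounded shares: Tooling 536,840.18; Packaging 332,254.05; Finishing 496,353.66; Inspection 633,111.83; Logistics 493,750.28.
At nearest $5: Tooling $536,840; Packaging $332,255; Finishing $496,355; Inspection $633,110; Logistics $493,750. Sum = $2,492,310.
Rounded total matches; no reconciliation needed.

Tooling: $536,840 | Packaging: $332,255 | Finishing: $496,355 | Inspection: $633,110 | Logistics: $493,750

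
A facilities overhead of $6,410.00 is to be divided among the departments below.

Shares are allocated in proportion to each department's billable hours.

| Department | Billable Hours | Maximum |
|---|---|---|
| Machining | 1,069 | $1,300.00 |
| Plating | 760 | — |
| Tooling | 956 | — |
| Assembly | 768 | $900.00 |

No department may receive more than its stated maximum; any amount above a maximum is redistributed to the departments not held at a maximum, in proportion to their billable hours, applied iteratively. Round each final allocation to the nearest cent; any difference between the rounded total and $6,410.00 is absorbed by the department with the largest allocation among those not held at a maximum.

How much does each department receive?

Total billable hours = 3,553.
Proportional shares (ignoring caps): Machining 1,928.5927; Plating 1,371.1230; Tooling 1,724.7284; Assembly 1,385.5559.
Capped: Machining ($1,300.00), Assembly ($900.00); residual $4,210.00 reallocated over remaining billable hours 1,716.
Redistributed shares: Plating 1,864.5688 → $1,864.57; Tooling 2,345.4312 → $2,345.43.

Machining: $1,300.00 · Plating: $1,864.57 · Tooling: $2,345.43 · Assembly: $900.00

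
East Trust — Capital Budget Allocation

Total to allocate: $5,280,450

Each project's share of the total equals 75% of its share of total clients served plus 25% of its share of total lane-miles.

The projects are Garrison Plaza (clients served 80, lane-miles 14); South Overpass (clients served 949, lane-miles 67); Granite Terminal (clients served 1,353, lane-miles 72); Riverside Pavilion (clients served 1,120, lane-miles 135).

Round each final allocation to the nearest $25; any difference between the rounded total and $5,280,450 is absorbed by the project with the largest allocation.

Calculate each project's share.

Garrison Plaza: $154,650; South Overpass: $1,380,325; Granite Terminal: $1,860,100; Riverside Pavilion: $1,885,375

Totals — clients served 3,502, lane-miles 288.
Composite weights (75% clients served + 25% lane-miles): Garrison Plaza 0.0293; South Overpass 0.2614; Granite Terminal 0.3523; Riverside Pavilion 0.3571.
Pro-rata amounts: Garrison Plaza 154,642.44; South Overpass 1,380,313.47; Granite Terminal 1,860,107.12; Riverside Pavilion 1,885,386.97.
Rounded to nearest $25: Garrison Plaza $154,650; South Overpass $1,380,325; Granite Terminal $1,860,100; Riverside Pavilion $1,885,375. Sum = $5,280,450.
Rounded total matches; no reconciliation needed.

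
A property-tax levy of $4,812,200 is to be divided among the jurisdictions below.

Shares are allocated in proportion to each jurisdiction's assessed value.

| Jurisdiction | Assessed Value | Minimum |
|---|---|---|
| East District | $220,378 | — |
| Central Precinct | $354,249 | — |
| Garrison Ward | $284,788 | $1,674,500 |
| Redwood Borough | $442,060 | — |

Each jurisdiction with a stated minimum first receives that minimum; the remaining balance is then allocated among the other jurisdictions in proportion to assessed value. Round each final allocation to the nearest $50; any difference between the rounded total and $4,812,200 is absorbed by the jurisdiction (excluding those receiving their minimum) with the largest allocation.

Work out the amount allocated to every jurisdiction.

Fund the minimums — Garrison Ward $1,674,500. Residual $3,137,700.
Residual split over remaining assessed value 1,016,687: East District 680,130.71 → $680,150; Central Precinct 1,093,283.47 → $1,093,300; Redwood Borough 1,364,285.82 → $1,364,300.
Rounding difference −$50 applied to Redwood Borough → $1,364,250.

East District: $680,150; Central Precinct: $1,093,300; Garrison Ward: $1,674,500; Redwood Borough: $1,364,250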